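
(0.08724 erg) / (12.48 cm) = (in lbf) 1.572e-08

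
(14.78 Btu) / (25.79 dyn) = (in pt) 1.714e+11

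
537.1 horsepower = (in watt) 4.005e+05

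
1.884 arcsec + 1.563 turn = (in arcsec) 2.026e+06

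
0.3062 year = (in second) 9.656e+06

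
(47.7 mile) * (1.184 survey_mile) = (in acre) 3.615e+04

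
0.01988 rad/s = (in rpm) 0.1898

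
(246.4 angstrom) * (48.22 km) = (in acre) 2.936e-07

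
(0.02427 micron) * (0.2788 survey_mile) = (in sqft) 0.0001172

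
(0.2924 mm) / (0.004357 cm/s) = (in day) 7.767e-05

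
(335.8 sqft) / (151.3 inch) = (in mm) 8118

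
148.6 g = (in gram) 148.6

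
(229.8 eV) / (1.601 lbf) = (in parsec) 1.675e-34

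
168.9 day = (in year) 0.4627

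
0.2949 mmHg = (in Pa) 39.32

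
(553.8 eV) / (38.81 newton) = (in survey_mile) 1.421e-21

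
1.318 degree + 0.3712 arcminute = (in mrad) 23.11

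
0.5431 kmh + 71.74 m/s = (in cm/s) 7189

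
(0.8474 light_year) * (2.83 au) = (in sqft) 3.653e+28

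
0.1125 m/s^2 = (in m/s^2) 0.1125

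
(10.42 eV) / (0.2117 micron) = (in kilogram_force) 8.041e-13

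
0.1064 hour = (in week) 0.0006333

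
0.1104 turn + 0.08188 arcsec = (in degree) 39.74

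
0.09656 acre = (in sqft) 4206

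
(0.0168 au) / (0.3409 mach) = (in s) 2.165e+07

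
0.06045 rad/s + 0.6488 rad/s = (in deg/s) 40.64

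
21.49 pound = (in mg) 9.748e+06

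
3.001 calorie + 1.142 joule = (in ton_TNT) 3.274e-09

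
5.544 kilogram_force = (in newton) 54.37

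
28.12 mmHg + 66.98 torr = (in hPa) 126.8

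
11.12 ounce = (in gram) 315.2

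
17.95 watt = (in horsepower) 0.02407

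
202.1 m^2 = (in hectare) 0.02021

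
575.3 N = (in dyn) 5.753e+07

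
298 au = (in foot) 1.463e+14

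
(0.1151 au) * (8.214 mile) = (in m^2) 2.276e+14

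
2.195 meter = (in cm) 219.5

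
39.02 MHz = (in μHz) 3.902e+13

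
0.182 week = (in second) 1.101e+05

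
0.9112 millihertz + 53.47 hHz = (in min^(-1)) 3.208e+05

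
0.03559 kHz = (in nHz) 3.559e+10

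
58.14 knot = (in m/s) 29.91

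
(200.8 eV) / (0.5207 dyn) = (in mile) 3.839e-15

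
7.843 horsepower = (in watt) 5849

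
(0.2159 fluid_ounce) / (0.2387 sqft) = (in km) 2.879e-07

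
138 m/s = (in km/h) 496.8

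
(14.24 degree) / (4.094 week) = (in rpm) 9.585e-07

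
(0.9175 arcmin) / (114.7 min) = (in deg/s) 2.222e-06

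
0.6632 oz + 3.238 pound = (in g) 1488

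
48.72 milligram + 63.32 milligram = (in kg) 0.000112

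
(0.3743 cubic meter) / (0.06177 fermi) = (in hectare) 6.06e+11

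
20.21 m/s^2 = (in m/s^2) 20.21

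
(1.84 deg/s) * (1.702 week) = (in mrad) 3.306e+07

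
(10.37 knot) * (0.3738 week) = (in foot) 3.957e+06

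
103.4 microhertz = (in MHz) 1.034e-10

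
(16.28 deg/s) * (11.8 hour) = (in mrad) 1.207e+07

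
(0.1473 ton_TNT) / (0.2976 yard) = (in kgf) 2.309e+08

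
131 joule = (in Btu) 0.1242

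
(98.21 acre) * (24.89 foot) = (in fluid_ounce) 1.02e+11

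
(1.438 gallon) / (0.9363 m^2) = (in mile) 3.613e-06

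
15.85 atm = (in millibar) 1.606e+04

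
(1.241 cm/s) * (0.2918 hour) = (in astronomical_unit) 8.714e-11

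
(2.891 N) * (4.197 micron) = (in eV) 7.573e+13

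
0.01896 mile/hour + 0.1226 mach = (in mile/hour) 93.4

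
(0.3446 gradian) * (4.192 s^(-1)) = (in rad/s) 0.02269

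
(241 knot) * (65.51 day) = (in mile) 4.36e+05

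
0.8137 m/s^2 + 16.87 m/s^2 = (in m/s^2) 17.68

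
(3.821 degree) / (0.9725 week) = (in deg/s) 6.496e-06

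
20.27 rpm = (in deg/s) 121.6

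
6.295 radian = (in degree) 360.7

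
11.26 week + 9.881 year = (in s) 3.184e+08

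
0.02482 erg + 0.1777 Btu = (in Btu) 0.1777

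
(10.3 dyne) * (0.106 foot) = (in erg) 33.28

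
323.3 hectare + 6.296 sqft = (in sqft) 3.48e+07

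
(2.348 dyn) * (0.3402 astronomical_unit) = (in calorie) 2.856e+05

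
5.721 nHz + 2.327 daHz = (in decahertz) 2.327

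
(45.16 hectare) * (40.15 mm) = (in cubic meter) 1.813e+04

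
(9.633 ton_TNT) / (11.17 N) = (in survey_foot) 1.184e+10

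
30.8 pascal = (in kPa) 0.0308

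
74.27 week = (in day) 519.9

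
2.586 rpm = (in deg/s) 15.52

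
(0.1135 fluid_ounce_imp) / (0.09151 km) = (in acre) 8.708e-12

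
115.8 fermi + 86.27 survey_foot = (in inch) 1035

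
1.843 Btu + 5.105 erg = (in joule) 1944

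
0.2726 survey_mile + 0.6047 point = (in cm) 4.387e+04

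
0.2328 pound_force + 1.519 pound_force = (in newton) 7.792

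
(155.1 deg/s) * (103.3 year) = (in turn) 1.404e+09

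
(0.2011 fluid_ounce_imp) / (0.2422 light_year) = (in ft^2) 2.684e-20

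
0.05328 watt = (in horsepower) 7.145e-05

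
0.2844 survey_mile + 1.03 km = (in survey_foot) 4881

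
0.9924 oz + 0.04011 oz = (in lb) 0.06453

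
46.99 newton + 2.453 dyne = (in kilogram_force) 4.792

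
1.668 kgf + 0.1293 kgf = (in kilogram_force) 1.797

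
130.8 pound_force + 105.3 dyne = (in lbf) 130.8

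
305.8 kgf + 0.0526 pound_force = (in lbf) 674.2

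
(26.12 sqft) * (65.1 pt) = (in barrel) 0.3505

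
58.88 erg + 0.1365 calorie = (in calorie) 0.1365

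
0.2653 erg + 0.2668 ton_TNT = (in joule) 1.116e+09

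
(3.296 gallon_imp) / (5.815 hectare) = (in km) 2.577e-10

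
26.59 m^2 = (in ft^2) 286.2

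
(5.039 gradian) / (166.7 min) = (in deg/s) 0.0004534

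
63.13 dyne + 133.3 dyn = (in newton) 0.001964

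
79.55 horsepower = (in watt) 5.932e+04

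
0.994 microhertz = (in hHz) 9.94e-09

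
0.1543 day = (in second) 1.333e+04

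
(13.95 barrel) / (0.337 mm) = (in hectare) 0.6581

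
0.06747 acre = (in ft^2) 2939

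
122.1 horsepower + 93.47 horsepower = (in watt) 1.608e+05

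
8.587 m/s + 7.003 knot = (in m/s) 12.19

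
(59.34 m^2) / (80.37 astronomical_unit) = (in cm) 4.935e-10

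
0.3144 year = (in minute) 1.652e+05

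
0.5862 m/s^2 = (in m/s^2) 0.5862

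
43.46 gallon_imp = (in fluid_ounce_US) 6681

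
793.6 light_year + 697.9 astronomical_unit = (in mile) 4.665e+15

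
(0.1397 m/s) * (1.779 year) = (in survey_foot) 2.571e+07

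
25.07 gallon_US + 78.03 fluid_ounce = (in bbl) 0.6114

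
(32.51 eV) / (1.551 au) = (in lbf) 5.047e-30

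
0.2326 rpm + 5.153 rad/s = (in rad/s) 5.177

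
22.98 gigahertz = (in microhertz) 2.298e+16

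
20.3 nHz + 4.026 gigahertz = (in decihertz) 4.026e+10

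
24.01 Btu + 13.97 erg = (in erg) 2.533e+11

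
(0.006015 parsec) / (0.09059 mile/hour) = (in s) 4.583e+15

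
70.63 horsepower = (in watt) 5.267e+04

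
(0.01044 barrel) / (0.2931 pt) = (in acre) 0.003967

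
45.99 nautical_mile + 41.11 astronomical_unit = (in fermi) 6.15e+27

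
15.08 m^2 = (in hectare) 0.001508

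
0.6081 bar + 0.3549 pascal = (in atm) 0.6002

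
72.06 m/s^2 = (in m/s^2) 72.06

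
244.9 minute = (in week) 0.0243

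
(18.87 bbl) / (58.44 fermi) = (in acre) 1.269e+10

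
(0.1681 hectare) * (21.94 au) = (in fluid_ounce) 1.866e+20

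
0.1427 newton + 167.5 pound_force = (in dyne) 7.452e+07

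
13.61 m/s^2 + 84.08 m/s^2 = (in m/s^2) 97.69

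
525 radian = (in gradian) 3.342e+04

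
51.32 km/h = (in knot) 27.71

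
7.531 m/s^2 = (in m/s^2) 7.531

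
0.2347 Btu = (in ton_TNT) 5.918e-08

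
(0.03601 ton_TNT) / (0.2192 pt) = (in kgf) 1.987e+11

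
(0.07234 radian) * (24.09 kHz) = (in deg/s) 9.985e+04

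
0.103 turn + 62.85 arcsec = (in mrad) 647.5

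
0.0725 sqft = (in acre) 1.664e-06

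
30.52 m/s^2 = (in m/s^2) 30.52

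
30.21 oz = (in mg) 8.564e+05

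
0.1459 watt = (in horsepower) 0.0001957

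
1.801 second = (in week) 2.978e-06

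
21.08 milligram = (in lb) 4.647e-05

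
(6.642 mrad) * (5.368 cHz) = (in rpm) 0.003405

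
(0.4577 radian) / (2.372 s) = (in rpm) 1.843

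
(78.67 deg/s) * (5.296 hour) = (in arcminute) 8.999e+07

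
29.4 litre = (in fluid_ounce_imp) 1035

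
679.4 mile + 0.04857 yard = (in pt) 3.099e+09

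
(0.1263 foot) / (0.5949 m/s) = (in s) 0.06471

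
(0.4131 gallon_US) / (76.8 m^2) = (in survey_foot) 6.68e-05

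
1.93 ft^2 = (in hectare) 1.793e-05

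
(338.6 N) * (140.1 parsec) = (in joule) 1.464e+21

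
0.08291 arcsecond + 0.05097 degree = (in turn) 0.0001416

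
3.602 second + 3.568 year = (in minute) 1.875e+06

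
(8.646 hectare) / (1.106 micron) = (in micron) 7.817e+16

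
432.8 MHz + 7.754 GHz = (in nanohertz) 8.187e+18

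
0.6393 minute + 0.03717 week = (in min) 375.3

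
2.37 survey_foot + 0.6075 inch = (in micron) 7.378e+05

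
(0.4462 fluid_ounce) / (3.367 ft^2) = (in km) 4.219e-08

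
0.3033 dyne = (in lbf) 6.818e-07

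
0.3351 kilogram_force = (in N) 3.286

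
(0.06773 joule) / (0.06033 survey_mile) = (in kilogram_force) 7.113e-05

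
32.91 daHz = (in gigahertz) 3.291e-07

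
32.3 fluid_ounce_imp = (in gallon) 0.2424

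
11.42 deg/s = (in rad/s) 0.1993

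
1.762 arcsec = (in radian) 8.542e-06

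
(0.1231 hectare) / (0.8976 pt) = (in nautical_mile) 2099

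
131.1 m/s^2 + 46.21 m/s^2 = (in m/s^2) 177.3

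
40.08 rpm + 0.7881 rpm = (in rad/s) 4.28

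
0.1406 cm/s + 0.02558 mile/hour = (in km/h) 0.04623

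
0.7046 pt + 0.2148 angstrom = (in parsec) 8.056e-21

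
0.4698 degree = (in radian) 0.0082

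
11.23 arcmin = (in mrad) 3.267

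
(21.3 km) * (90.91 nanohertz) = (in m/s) 0.001936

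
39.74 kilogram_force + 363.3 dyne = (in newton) 389.7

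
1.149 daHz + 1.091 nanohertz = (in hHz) 0.1149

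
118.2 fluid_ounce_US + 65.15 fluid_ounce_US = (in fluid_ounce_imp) 190.8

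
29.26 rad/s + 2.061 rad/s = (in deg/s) 1795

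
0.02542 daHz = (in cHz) 25.42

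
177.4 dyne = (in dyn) 177.4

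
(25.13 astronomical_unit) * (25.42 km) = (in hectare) 9.556e+12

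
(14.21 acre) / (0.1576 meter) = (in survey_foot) 1.197e+06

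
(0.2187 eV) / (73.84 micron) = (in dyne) 4.745e-11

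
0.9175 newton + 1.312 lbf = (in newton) 6.754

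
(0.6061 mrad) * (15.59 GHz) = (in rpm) 9.023e+07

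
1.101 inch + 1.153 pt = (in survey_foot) 0.09308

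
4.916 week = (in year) 0.09428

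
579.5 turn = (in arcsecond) 7.51e+08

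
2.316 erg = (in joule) 2.316e-07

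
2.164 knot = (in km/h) 4.008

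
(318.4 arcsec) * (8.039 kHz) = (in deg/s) 711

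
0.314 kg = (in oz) 11.08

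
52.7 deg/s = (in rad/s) 0.9198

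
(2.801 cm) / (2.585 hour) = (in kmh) 1.084e-05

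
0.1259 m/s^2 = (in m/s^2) 0.1259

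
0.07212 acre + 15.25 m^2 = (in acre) 0.07589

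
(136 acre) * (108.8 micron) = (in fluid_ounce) 2.025e+06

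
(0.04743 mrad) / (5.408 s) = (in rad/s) 8.77e-06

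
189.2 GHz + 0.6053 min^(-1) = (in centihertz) 1.892e+13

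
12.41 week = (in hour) 2085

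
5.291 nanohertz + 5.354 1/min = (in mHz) 89.23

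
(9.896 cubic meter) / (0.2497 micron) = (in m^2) 3.963e+07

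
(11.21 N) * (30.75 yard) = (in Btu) 0.2988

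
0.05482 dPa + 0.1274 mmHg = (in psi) 0.002464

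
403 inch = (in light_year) 1.082e-15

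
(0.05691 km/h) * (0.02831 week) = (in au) 1.809e-09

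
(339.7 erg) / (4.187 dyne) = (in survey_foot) 2.662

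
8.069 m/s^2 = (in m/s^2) 8.069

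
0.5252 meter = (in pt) 1489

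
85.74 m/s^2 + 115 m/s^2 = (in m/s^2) 200.7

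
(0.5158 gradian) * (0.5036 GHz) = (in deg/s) 2.338e+08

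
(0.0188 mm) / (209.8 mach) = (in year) 8.345e-18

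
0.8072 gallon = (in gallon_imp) 0.6721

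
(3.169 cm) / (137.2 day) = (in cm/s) 2.673e-07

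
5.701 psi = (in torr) 294.8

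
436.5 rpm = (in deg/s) 2619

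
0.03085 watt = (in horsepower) 4.137e-05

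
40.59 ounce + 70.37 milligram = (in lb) 2.537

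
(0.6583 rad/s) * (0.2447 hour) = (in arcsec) 1.196e+08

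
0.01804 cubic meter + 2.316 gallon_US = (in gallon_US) 7.082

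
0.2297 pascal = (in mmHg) 0.001723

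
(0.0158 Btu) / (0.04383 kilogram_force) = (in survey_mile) 0.0241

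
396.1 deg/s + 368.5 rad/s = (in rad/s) 375.4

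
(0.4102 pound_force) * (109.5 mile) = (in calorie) 7.685e+04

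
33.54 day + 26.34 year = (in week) 1378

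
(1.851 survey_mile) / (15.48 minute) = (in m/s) 3.207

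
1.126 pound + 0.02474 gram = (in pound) 1.126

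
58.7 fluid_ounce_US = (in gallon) 0.4586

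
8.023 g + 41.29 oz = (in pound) 2.598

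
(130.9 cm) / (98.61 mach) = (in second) 3.899e-05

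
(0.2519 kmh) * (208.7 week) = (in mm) 8.832e+09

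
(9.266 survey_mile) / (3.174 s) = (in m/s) 4698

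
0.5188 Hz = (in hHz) 0.005188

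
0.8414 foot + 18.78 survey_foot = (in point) 1.695e+04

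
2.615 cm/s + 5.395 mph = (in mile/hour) 5.453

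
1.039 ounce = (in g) 29.46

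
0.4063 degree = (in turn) 0.001129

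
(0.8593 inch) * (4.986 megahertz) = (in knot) 2.115e+05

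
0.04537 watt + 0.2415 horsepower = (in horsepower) 0.2416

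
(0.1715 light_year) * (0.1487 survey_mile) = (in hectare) 3.883e+13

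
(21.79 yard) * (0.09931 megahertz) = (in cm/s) 1.979e+08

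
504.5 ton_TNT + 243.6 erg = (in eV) 1.317e+31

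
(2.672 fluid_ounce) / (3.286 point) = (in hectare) 6.817e-06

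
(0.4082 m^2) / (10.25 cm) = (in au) 2.662e-11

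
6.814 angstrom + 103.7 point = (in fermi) 3.658e+13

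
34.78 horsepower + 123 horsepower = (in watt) 1.177e+05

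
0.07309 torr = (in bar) 9.745e-05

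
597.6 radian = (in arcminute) 2.054e+06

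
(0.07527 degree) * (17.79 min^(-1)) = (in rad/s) 0.0003895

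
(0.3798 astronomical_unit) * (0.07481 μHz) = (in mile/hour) 9508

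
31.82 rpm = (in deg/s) 190.9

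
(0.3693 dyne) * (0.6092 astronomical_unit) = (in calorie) 8.044e+04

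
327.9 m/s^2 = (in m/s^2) 327.9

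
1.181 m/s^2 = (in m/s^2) 1.181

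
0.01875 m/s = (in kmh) 0.0675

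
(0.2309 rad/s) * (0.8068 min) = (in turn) 1.779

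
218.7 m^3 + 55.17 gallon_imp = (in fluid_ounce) 7.404e+06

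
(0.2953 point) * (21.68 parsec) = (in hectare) 6.969e+09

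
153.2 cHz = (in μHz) 1.532e+06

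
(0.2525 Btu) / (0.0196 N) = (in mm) 1.359e+07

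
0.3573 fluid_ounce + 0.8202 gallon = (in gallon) 0.823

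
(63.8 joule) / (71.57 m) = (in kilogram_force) 0.0909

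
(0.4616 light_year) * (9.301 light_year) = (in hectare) 3.843e+28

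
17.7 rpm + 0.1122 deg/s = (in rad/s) 1.855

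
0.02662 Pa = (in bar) 2.662e-07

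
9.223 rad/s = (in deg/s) 528.4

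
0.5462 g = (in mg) 546.2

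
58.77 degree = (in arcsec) 2.116e+05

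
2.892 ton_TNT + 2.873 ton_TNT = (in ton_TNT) 5.765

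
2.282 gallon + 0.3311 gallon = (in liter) 9.892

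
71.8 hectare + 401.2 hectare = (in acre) 1169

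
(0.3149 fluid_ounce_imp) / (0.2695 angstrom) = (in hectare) 33.2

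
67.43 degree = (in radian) 1.177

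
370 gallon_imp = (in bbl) 10.58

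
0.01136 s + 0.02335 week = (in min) 235.4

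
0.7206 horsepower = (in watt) 537.4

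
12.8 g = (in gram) 12.8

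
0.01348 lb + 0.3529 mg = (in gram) 6.115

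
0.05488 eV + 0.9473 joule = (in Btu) 0.0008979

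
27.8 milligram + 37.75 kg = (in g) 3.775e+04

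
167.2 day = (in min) 2.408e+05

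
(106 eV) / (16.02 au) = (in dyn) 7.086e-25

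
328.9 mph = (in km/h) 529.3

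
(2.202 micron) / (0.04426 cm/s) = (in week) 8.226e-09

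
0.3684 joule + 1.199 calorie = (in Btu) 0.005104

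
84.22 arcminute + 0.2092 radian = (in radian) 0.2337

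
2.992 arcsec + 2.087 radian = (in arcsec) 4.305e+05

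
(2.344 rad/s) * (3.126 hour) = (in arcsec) 5.441e+09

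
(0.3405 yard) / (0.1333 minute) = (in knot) 0.07567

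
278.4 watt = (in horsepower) 0.3733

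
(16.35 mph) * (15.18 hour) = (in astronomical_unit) 2.67e-06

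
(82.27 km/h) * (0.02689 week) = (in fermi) 3.717e+20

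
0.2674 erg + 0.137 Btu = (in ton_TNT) 3.455e-08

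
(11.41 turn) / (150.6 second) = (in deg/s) 27.27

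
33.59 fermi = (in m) 3.359e-14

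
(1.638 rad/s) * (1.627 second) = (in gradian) 169.7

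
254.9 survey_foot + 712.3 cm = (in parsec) 2.749e-15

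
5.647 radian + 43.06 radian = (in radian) 48.71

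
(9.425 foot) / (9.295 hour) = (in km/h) 0.0003091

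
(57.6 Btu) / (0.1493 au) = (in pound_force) 6.117e-07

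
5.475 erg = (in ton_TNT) 1.309e-16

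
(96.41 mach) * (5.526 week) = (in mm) 1.097e+14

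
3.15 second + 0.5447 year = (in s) 1.718e+07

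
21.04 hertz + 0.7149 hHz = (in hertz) 92.53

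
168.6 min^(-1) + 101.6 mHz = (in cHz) 291.2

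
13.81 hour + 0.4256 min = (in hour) 13.82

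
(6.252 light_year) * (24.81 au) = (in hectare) 2.195e+25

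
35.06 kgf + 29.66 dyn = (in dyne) 3.438e+07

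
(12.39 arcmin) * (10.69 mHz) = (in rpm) 0.0003679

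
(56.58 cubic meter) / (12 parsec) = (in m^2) 1.528e-16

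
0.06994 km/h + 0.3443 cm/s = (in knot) 0.04446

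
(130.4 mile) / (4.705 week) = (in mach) 0.0002166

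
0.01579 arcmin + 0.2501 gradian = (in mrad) 3.933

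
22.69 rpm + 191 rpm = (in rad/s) 22.38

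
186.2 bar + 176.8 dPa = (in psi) 2701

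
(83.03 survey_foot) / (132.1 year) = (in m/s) 6.075e-09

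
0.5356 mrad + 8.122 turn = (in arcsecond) 1.053e+07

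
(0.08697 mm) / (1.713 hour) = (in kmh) 5.077e-08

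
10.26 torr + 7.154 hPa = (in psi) 0.3022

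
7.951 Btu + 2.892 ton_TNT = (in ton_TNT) 2.892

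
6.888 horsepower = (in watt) 5136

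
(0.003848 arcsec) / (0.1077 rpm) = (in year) 5.245e-14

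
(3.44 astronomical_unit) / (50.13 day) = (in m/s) 1.188e+05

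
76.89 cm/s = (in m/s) 0.7689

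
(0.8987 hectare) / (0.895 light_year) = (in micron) 1.061e-06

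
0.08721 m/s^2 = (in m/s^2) 0.08721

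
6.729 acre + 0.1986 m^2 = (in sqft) 2.931e+05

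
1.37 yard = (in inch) 49.32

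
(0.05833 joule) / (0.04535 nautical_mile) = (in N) 0.0006945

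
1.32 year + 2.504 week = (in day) 499.3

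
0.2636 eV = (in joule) 4.223e-20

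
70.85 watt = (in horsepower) 0.09501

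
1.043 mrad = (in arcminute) 3.586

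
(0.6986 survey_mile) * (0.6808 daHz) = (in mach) 22.48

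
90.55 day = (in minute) 1.304e+05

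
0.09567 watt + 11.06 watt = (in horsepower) 0.01496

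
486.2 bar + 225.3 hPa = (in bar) 486.4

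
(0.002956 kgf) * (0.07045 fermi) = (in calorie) 4.881e-19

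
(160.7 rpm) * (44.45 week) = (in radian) 4.524e+08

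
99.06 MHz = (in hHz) 9.906e+05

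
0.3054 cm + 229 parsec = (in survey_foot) 2.318e+19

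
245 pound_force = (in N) 1090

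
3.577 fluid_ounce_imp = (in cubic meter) 0.0001016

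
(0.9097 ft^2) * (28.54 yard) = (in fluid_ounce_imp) 7.762e+04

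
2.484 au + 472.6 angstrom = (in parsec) 1.204e-05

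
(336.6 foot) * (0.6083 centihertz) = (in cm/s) 62.41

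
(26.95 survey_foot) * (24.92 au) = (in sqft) 3.296e+14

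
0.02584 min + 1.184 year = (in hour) 1.037e+04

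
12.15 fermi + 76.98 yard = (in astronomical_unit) 4.705e-10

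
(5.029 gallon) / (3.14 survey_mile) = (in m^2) 3.767e-06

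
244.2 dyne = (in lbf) 0.000549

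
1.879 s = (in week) 3.107e-06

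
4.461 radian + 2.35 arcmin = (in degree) 255.6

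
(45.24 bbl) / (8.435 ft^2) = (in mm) 9178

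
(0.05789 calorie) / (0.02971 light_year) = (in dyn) 8.617e-11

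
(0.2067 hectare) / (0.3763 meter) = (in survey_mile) 3.413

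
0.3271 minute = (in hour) 0.005452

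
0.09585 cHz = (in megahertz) 9.585e-10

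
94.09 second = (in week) 0.0001556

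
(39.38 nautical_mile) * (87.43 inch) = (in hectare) 16.2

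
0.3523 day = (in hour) 8.455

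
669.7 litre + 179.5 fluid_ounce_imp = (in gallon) 178.3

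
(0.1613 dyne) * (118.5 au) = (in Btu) 2.71e+04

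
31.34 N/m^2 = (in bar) 0.0003134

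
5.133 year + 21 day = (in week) 270.6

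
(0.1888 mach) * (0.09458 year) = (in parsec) 6.214e-09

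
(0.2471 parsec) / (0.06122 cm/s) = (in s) 1.245e+19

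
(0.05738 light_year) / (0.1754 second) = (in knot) 6.016e+15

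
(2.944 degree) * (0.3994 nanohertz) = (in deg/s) 1.176e-09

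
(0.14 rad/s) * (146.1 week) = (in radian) 1.237e+07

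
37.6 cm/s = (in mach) 0.001104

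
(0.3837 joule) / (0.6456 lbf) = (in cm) 13.36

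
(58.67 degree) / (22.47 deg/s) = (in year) 8.28e-08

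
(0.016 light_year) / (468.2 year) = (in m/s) 1.025e+04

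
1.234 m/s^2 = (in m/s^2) 1.234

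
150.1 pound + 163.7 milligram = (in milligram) 6.808e+07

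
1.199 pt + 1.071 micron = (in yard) 0.0004637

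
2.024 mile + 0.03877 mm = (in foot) 1.069e+04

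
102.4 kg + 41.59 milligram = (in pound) 225.8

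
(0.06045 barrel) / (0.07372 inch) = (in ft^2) 55.25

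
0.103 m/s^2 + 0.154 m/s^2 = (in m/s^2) 0.257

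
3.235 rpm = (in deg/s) 19.41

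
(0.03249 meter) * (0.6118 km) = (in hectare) 0.001988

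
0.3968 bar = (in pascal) 3.968e+04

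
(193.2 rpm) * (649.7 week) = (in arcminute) 2.733e+13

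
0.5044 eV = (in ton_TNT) 1.931e-29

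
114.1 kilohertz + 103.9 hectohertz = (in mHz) 1.245e+08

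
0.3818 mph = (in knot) 0.3318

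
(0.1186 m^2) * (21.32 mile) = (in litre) 4.069e+06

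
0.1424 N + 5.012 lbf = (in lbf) 5.044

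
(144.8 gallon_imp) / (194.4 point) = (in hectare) 0.0009599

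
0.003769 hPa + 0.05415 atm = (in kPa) 5.487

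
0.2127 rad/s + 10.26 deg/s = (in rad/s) 0.3918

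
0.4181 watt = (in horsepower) 0.0005607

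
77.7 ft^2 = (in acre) 0.001784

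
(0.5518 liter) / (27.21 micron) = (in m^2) 20.28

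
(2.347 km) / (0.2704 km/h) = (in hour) 8.68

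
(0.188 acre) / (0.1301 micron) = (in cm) 5.848e+11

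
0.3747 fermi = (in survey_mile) 2.328e-19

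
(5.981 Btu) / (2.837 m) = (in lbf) 500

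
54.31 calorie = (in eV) 1.418e+21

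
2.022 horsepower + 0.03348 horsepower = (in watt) 1533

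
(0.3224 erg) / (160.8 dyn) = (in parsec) 6.498e-22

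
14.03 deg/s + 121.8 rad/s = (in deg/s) 6993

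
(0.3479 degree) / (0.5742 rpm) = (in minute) 0.001683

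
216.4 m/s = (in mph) 484.1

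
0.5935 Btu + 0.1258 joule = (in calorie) 149.7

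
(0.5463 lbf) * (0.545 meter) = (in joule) 1.324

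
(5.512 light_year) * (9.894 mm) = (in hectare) 5.159e+10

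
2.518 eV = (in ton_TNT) 9.642e-29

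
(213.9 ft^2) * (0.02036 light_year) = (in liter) 3.828e+18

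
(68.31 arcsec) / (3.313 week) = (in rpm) 1.578e-09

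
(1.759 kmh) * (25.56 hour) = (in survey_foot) 1.475e+05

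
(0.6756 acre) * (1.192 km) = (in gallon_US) 8.609e+08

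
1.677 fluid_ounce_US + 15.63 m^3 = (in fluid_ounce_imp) 5.501e+05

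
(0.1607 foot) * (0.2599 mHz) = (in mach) 3.739e-08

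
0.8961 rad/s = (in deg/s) 51.34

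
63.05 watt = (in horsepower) 0.08455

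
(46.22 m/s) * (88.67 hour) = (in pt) 4.182e+10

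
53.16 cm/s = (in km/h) 1.914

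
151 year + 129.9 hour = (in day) 5.512e+04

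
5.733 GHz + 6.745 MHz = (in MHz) 5740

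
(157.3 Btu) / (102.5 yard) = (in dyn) 1.771e+08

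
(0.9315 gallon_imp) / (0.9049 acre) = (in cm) 0.0001156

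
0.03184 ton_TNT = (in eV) 8.315e+26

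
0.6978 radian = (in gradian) 44.42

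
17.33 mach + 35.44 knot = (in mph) 1.324e+04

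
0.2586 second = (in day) 2.993e-06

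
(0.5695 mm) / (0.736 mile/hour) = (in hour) 4.808e-07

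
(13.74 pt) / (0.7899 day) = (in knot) 1.381e-07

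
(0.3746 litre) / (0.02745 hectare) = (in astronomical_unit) 9.122e-18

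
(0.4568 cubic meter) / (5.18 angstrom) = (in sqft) 9.492e+09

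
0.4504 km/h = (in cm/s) 12.51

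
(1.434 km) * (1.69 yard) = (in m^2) 2216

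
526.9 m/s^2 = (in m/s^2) 526.9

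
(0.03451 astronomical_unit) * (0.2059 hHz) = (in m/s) 1.063e+11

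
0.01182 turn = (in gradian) 4.728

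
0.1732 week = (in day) 1.212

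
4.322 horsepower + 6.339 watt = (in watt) 3229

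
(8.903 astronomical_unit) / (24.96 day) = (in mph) 1.382e+06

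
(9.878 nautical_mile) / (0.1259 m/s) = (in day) 1.682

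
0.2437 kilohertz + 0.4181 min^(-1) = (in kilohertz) 0.2437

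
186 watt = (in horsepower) 0.2494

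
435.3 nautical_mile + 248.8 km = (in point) 2.99e+09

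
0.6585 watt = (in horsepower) 0.0008831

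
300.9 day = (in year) 0.8244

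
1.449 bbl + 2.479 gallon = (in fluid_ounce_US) 8107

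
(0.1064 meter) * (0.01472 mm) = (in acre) 3.87e-10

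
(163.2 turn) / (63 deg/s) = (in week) 0.001542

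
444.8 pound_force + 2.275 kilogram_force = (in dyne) 2.001e+08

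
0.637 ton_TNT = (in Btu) 2.526e+06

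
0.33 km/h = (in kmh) 0.33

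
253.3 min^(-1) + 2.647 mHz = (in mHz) 4224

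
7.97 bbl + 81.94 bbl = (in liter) 1.429e+04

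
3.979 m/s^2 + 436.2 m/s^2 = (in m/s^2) 440.2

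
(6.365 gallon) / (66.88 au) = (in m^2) 2.408e-15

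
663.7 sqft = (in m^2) 61.66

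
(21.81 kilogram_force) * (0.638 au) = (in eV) 1.274e+32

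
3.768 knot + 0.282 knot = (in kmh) 7.501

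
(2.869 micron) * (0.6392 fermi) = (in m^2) 1.834e-21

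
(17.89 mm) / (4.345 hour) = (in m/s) 1.144e-06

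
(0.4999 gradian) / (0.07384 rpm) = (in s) 1.016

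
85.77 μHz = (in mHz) 0.08577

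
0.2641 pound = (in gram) 119.8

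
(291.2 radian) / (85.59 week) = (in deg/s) 0.0003223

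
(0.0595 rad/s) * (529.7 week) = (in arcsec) 3.932e+12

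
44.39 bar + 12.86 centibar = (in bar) 44.52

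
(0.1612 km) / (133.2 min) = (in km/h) 0.07261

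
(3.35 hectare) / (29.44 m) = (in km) 1.138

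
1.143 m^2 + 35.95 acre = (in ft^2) 1.566e+06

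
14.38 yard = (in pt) 3.727e+04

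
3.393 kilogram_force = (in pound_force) 7.48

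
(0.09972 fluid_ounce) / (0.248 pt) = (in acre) 8.329e-06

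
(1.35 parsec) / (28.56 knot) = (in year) 8.99e+07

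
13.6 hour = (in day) 0.5667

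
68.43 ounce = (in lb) 4.277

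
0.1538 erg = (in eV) 9.599e+10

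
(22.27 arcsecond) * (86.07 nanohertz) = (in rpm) 8.874e-11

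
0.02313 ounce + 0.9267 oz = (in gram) 26.93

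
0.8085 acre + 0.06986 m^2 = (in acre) 0.8085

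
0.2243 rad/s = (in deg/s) 12.85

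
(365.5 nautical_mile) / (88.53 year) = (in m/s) 0.0002425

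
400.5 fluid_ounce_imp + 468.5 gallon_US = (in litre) 1785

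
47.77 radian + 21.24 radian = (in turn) 10.98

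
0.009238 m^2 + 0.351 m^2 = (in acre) 8.902e-05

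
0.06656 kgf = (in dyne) 6.527e+04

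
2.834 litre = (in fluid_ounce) 95.83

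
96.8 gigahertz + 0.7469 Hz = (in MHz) 9.68e+04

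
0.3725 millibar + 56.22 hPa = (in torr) 42.45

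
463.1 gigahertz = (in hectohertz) 4.631e+09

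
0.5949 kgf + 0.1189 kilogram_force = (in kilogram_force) 0.7138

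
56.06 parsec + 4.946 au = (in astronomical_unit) 1.156e+07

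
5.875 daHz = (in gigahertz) 5.875e-08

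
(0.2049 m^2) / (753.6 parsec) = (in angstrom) 8.812e-11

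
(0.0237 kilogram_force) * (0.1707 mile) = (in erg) 6.385e+08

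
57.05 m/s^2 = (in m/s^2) 57.05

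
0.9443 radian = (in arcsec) 1.948e+05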